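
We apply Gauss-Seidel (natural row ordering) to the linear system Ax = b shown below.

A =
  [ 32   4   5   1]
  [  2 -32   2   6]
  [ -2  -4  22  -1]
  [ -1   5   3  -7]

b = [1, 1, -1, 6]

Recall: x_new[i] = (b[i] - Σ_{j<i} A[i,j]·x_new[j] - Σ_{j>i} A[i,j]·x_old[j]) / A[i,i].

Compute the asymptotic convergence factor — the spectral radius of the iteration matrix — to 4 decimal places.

0.1950

Split A = D + L + U, D = diag(32, -32, 22, -7).
T_GS = -(D+L)⁻¹U: row 0 first, T[0,3] = -(1)/(32) = -0.0312; later rows by forward substitution.
  T[0,:] = [+0.0000  -0.1250  -0.1562  -0.0312]
  T[1,:] = [+0.0000  -0.0078  +0.0527  +0.1855]
  T[2,:] = [+0.0000  -0.0128  -0.0046  +0.0763]
  T[3,:] = [+0.0000  +0.0068  +0.0580  +0.1697]
eigenvalue magnitudes: 0.1950, 0.0286, 0.0091, 0.0000.
ρ = 0.1950; 0.1950 < 1, so it converges for any x₀.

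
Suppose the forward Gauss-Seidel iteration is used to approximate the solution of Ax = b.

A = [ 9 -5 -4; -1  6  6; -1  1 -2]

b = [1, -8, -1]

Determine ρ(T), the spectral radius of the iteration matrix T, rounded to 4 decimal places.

0.9009

A = D + L + U where D = diag(9, 6, -2).
T_GS = -(D+L)⁻¹U: row 0 first, T[0,1] = -(-5)/(9) = +0.5556; later rows by forward substitution.
  T[0,:] = [+0.0000 +0.5556 +0.4444]
  T[1,:] = [+0.0000 +0.0926 -0.9259]
  T[2,:] = [+0.0000 -0.2315 -0.6852]
|eigenvalues of T|: 0.9009, 0.3083, 0.0000.
ρ(T) = max|λ| = 0.9009; 0.9009 < 1: convergent.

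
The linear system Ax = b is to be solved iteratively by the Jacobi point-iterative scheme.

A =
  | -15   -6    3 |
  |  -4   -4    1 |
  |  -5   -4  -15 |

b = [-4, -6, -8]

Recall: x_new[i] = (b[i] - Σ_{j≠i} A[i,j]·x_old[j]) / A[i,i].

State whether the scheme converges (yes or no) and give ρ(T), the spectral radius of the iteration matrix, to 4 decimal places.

yes, ρ = 0.6349

Split A = D + L + U, D = diag(-15, -4, -15).
T_J = -D⁻¹(L+U): T[0,1] = -(-6)/(-15) = -0.4000; T[0,0] = 0.
  T[0,:] = [+0.0000, -0.4000, +0.2000]
  T[1,:] = [-1.0000, +0.0000, +0.2500]
  T[2,:] = [-0.3333, -0.2667, +0.0000]
eigenvalue magnitudes: 0.6349, 0.3695, 0.3695.
ρ(T) = max|λ| = 0.6349; 0.6349 < 1 ⇒ converges.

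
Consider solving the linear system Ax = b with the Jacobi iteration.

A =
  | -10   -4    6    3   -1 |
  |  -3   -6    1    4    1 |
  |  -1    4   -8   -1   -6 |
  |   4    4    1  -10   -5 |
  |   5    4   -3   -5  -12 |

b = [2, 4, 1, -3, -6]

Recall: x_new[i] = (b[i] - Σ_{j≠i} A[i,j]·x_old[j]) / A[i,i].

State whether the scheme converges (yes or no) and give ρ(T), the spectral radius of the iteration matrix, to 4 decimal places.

Write A = D+L+U with D = diag(-10, -6, -8, -10, -12).
T_J = -D⁻¹(L+U): T[4,2] = -(-3)/(-12) = -0.2500; T[4,4] = 0.
  T[0,:] = [+0.0000, -0.4000, +0.6000, +0.3000, -0.1000]
  T[1,:] = [-0.5000, +0.0000, +0.1667, +0.6667, +0.1667]
  T[2,:] = [-0.1250, +0.5000, +0.0000, -0.1250, -0.7500]
  T[3,:] = [+0.4000, +0.4000, +0.1000, +0.0000, -0.5000]
  T[4,:] = [+0.4167, +0.3333, -0.2500, -0.4167, +0.0000]
|roots of det(T-λI)|: 1.3170, 0.6200, 0.4760, 0.4760, 0.1539.
ρ(T) = max|λ| = 1.3170; 1.3170 > 1 ⇒ diverges.

no, ρ = 1.3170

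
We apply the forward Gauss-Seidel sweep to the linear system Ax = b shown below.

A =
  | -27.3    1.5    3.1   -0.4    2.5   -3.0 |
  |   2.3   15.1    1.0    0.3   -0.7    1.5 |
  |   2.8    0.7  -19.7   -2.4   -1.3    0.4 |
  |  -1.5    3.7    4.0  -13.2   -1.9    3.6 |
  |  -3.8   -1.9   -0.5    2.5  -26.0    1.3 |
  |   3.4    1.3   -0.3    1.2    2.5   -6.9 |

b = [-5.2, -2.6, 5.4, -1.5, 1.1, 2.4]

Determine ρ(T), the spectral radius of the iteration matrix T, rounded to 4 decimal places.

0.1501

Diagonal D = diag(-27.3, 15.1, -19.7, -13.2, -26, -6.9); L, U strict lower/upper.
GS T = -(D+L)⁻¹U: row 0 first, T[0,2] = -(3.1)/(-27.3) = +0.1136; later rows by forward substitution.
  T[0,:] = [+0.0000, +0.0549, +0.1136, -0.0147, +0.0916, -0.1099]
  T[1,:] = [+0.0000, -0.0084, -0.0835, -0.0176, +0.0324, -0.0826]
  T[2,:] = [+0.0000, +0.0075, +0.0132, -0.1245, -0.0518, +0.0018]
  T[3,:] = [+0.0000, -0.0063, -0.0323, -0.0410, -0.1610, +0.2626]
  T[4,:] = [+0.0000, -0.0082, -0.0139, +0.0019, -0.0302, +0.0973]
  T[5,:] = [+0.0000, +0.0211, +0.0290, -0.0116, +0.0145, +0.0111]
eigenvalue magnitudes: 0.1501, 0.1050, 0.1050, 0.0414, 0.0230, 0.0000.
ρ(T) = max|λ| = 0.1501; 0.1501 < 1: convergent.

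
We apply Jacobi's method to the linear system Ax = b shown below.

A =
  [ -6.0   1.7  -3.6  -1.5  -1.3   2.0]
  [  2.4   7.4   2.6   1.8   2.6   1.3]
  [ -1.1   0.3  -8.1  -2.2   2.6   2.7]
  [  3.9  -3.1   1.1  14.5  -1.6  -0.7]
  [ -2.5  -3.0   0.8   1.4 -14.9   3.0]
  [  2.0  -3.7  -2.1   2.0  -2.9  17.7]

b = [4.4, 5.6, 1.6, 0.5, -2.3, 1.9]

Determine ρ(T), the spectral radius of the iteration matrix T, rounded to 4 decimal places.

0.5772

A = D + L + U where D = diag(-6, 7.4, -8.1, 14.5, -14.9, 17.7).
Jacobi T = -D⁻¹(L+U): T[5,2] = -(-2.1)/(17.7) = +0.1186; T[5,5] = 0.
  T[0,:] = [+0.0000  +0.2833  -0.6000  -0.2500  -0.2167  +0.3333]
  T[1,:] = [-0.3243  +0.0000  -0.3514  -0.2432  -0.3514  -0.1757]
  T[2,:] = [-0.1358  +0.0370  +0.0000  -0.2716  +0.3210  +0.3333]
  T[3,:] = [-0.2690  +0.2138  -0.0759  +0.0000  +0.1103  +0.0483]
  T[4,:] = [-0.1678  -0.2013  +0.0537  +0.0940  +0.0000  +0.2013]
  T[5,:] = [-0.1130  +0.2090  +0.1186  -0.1130  +0.1638  +0.0000]
|eigenvalues of T|: 0.5772, 0.3779, 0.3779, 0.3456, 0.3456, 0.2131.
ρ(T) = max|λ| = 0.5772; 0.5772 < 1, so it converges for any x₀.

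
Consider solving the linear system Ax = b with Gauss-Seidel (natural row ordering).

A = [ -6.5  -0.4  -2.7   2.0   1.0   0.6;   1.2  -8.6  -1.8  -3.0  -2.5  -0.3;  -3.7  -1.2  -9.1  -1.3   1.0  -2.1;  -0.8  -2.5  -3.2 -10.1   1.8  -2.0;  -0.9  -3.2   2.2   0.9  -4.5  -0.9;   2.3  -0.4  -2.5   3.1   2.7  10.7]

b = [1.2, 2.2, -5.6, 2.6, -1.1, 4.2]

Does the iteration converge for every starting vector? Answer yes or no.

Let D = diag(-6.5, -8.6, -9.1, -10.1, -4.5, 10.7); L, U the strict triangles.
GS T = -(D+L)⁻¹U: row 0 first, T[0,2] = -(-2.7)/(-6.5) = -0.4154; later rows by forward substitution.
  T[0,:] = [+0.0000  -0.0615  -0.4154  +0.3077  +0.1538  +0.0923]
  T[1,:] = [+0.0000  -0.0086  -0.2673  -0.3059  -0.2692  -0.0220]
  T[2,:] = [+0.0000  +0.0262  +0.2041  -0.2276  +0.0828  -0.2654]
  T[3,:] = [+0.0000  -0.0013  +0.0344  +0.1235  +0.2064  -0.1158]
  T[4,:] = [+0.0000  +0.0309  +0.3798  +0.0694  +0.2425  -0.3557]
  T[5,:] = [+0.0000  +0.0116  +0.0212  -0.1840  -0.1448  +0.0406]
|roots of det(T-λI)|: 0.5275, 0.1081, 0.0922, 0.0922, 0.0291, 0.0000.
ρ = 0.5275; 0.5275 < 1 ⇒ converges.

yes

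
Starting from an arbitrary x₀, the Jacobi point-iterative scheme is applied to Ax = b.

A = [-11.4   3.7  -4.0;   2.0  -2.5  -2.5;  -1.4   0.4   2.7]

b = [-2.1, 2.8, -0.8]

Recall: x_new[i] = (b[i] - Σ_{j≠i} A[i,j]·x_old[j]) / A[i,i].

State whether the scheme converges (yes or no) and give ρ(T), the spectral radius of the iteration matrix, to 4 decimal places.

Diagonal D = diag(-11.4, -2.5, 2.7); L, U strict lower/upper.
Jacobi T = -D⁻¹(L+U): T[2,1] = -(0.4)/(2.7) = -0.1481; T[2,2] = 0.
  T[0,:] = [+0.0000  +0.3246  -0.3509]
  T[1,:] = [+0.8000  +0.0000  -1.0000]
  T[2,:] = [+0.5185  -0.1481  +0.0000]
eigenvalue magnitudes: 0.6489, 0.4419, 0.4419.
ρ(T) = max|λ| = 0.6489; 0.6489 < 1 ⇒ converges.

yes, ρ = 0.6489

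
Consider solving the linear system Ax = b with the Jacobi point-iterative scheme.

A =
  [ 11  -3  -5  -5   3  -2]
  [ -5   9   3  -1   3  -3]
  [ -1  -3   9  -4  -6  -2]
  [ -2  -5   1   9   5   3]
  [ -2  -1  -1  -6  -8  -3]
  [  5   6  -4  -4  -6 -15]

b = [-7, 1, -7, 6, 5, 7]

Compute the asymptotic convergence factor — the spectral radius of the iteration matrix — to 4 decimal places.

1.2188

Let D = diag(11, 9, 9, 9, -8, -15); L, U the strict triangles.
T_J = -D⁻¹(L+U): T[1,0] = -(-5)/(9) = +0.5556; T[1,1] = 0.
  T[0,:] = [+0.0000  +0.2727  +0.4545  +0.4545  -0.2727  +0.1818]
  T[1,:] = [+0.5556  +0.0000  -0.3333  +0.1111  -0.3333  +0.3333]
  T[2,:] = [+0.1111  +0.3333  +0.0000  +0.4444  +0.6667  +0.2222]
  T[3,:] = [+0.2222  +0.5556  -0.1111  +0.0000  -0.5556  -0.3333]
  T[4,:] = [-0.2500  -0.1250  -0.1250  -0.7500  +0.0000  -0.3750]
  T[5,:] = [+0.3333  +0.4000  -0.2667  -0.2667  -0.4000  +0.0000]
|λ(T)| sorted: 1.2188, 0.8733, 0.6001, 0.6001, 0.2561, 0.0650.
ρ(T) = max|λ| = 1.2188; 1.2188 > 1, so it fails to converge.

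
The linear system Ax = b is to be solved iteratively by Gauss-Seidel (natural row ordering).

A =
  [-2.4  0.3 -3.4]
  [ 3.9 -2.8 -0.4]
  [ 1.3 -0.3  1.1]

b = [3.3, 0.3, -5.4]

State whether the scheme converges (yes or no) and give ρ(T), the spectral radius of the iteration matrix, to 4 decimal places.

Split A = D + L + U, D = diag(-2.4, -2.8, 1.1).
T_GS = -(D+L)⁻¹U: row 0 first, T[0,1] = -(0.3)/(-2.4) = +0.1250; later rows by forward substitution.
  T[0,:] = [+0.0000 +0.1250 -1.4167]
  T[1,:] = [+0.0000 +0.1741 -2.1161]
  T[2,:] = [+0.0000 -0.1002 +1.0971]
|roots of det(T-λI)|: 1.2876, 0.0164, 0.0000.
ρ = 1.2876; 1.2876 > 1: divergent.

no, ρ = 1.2876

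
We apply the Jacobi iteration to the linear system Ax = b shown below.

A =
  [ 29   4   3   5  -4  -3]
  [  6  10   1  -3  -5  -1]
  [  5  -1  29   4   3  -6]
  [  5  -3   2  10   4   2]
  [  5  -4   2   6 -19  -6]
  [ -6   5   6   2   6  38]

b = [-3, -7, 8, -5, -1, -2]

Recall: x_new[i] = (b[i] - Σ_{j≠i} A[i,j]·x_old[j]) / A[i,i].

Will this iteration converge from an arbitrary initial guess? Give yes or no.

Split A = D + L + U, D = diag(29, 10, 29, 10, -19, 38).
T_J = -D⁻¹(L+U): T[2,5] = -(-6)/(29) = +0.2069; T[2,2] = 0.
  T[0,:] = [+0.0000, -0.1379, -0.1034, -0.1724, +0.1379, +0.1034]
  T[1,:] = [-0.6000, +0.0000, -0.1000, +0.3000, +0.5000, +0.1000]
  T[2,:] = [-0.1724, +0.0345, +0.0000, -0.1379, -0.1034, +0.2069]
  T[3,:] = [-0.5000, +0.3000, -0.2000, +0.0000, -0.4000, -0.2000]
  T[4,:] = [+0.2632, -0.2105, +0.1053, +0.3158, +0.0000, -0.3158]
  T[5,:] = [+0.1579, -0.1316, -0.1579, -0.0526, -0.1579, +0.0000]
|eigenvalues of T|: 0.6297, 0.4909, 0.4909, 0.3064, 0.1759, 0.1759.
ρ = 0.6297; 0.6297 < 1 ⇒ converges.

yes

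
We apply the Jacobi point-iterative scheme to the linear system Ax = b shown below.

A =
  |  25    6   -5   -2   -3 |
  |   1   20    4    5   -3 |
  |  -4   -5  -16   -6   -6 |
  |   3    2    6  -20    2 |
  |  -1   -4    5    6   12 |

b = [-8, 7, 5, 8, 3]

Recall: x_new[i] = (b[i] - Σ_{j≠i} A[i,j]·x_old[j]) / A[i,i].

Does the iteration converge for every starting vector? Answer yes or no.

Write A = D+L+U with D = diag(25, 20, -16, -20, 12).
Jacobi T = -D⁻¹(L+U): T[3,4] = -(2)/(-20) = +0.1000; T[3,3] = 0.
  T[0,:] = [+0.0000  -0.2400  +0.2000  +0.0800  +0.1200]
  T[1,:] = [-0.0500  +0.0000  -0.2000  -0.2500  +0.1500]
  T[2,:] = [-0.2500  -0.3125  +0.0000  -0.3750  -0.3750]
  T[3,:] = [+0.1500  +0.1000  +0.3000  +0.0000  +0.1000]
  T[4,:] = [+0.0833  +0.3333  -0.4167  -0.5000  +0.0000]
eigenvalue magnitudes: 0.5749, 0.4516, 0.4516, 0.3189, 0.0635.
spectral radius ρ = 0.5749; 0.5749 < 1, so it converges for any x₀.

yes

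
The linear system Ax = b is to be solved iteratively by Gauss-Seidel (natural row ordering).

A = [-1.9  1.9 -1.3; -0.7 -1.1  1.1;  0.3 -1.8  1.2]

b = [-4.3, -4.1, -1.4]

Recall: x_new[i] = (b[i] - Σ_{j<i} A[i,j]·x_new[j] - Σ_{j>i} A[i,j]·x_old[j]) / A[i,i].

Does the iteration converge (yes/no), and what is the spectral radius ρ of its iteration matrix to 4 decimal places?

Split A = D + L + U, D = diag(-1.9, -1.1, 1.2).
Gauss-Seidel: T = -(D+L)⁻¹U, row 0 first, T[0,1] = -(1.9)/(-1.9) = +1.0000; later rows by forward substitution.
  T[0,:] = [+0.0000  +1.0000  -0.6842]
  T[1,:] = [+0.0000  -0.6364  +1.4354]
  T[2,:] = [+0.0000  -1.2045  +2.3242]
eigenvalue magnitudes: 1.5237, 0.1641, 0.0000.
spectral radius ρ = 1.5237; 1.5237 > 1: divergent.

no, ρ = 1.5237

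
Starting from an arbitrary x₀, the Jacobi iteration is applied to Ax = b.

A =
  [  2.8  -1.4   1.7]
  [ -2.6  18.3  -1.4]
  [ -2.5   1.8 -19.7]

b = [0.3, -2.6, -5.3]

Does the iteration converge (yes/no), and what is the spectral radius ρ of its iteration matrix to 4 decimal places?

yes, ρ = 0.4298

Let D = diag(2.8, 18.3, -19.7); L, U the strict triangles.
Jacobi: T = -D⁻¹(L+U), T[1,0] = -(-2.6)/(18.3) = +0.1421; T[1,1] = 0.
  T[0,:] = [+0.0000, +0.5000, -0.6071]
  T[1,:] = [+0.1421, +0.0000, +0.0765]
  T[2,:] = [-0.1269, +0.0914, +0.0000]
|eigenvalues of T|: 0.4298, 0.3435, 0.0863.
spectral radius ρ = 0.4298; 0.4298 < 1 ⇒ converges.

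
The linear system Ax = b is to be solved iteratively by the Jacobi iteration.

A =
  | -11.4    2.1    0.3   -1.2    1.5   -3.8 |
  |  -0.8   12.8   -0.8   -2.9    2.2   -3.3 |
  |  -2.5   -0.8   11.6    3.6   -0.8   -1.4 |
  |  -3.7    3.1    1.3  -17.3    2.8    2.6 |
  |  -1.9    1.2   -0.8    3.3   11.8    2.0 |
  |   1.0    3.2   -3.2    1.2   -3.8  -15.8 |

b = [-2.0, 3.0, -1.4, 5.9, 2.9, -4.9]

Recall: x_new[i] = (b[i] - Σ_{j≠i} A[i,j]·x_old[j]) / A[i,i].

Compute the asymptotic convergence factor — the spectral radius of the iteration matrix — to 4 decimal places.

0.5187

Let D = diag(-11.4, 12.8, 11.6, -17.3, 11.8, -15.8); L, U the strict triangles.
Jacobi T = -D⁻¹(L+U): T[1,3] = -(-2.9)/(12.8) = +0.2266; T[1,1] = 0.
  T[0,:] = [+0.0000  +0.1842  +0.0263  -0.1053  +0.1316  -0.3333]
  T[1,:] = [+0.0625  +0.0000  +0.0625  +0.2266  -0.1719  +0.2578]
  T[2,:] = [+0.2155  +0.0690  +0.0000  -0.3103  +0.0690  +0.1207]
  T[3,:] = [-0.2139  +0.1792  +0.0751  +0.0000  +0.1618  +0.1503]
  T[4,:] = [+0.1610  -0.1017  +0.0678  -0.2797  +0.0000  -0.1695]
  T[5,:] = [+0.0633  +0.2025  -0.2025  +0.0759  -0.2405  +0.0000]
|roots of det(T-λI)|: 0.5187, 0.3627, 0.3627, 0.3609, 0.1843, 0.1088.
spectral radius ρ = 0.5187; 0.5187 < 1, so it converges for any x₀.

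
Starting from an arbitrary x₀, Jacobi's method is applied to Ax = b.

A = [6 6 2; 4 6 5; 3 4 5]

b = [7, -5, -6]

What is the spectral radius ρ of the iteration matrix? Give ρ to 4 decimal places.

1.4182

Diagonal D = diag(6, 6, 5); L, U strict lower/upper.
Jacobi T = -D⁻¹(L+U): T[1,2] = -(5)/(6) = -0.8333; T[1,1] = 0.
  T[0,:] = [+0.0000  -1.0000  -0.3333]
  T[1,:] = [-0.6667  +0.0000  -0.8333]
  T[2,:] = [-0.6000  -0.8000  +0.0000]
moduli |λ_i(T)| = 1.4182, 0.8669, 0.5513.
ρ(T) = max|λ| = 1.4182; 1.4182 > 1 ⇒ diverges.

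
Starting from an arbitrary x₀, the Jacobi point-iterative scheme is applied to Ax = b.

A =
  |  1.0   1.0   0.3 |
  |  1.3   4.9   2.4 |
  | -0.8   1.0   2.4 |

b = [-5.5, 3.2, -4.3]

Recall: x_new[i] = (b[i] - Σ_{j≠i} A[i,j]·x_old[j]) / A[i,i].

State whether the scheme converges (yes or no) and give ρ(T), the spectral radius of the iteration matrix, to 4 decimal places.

Write A = D+L+U with D = diag(1, 4.9, 2.4).
Jacobi: T = -D⁻¹(L+U), T[0,2] = -(0.3)/(1) = -0.3000; T[0,0] = 0.
  T[0,:] = [+0.0000 -1.0000 -0.3000]
  T[1,:] = [-0.2653 +0.0000 -0.4898]
  T[2,:] = [+0.3333 -0.4167 +0.0000]
|eigenvalues of T|: 0.7386, 0.4197, 0.4197.
ρ = 0.7386; 0.7386 < 1, so it converges for any x₀.

yes, ρ = 0.7386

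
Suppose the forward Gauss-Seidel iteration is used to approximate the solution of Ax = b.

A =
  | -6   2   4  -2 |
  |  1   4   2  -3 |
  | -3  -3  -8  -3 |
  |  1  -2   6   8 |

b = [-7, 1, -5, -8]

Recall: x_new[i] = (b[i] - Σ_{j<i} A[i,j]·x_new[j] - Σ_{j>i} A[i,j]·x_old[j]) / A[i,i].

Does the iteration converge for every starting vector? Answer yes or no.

Split A = D + L + U, D = diag(-6, 4, -8, 8).
GS T = -(D+L)⁻¹U: row 0 first, T[0,3] = -(-2)/(-6) = -0.3333; later rows by forward substitution.
  T[0,:] = [+0.0000  +0.3333  +0.6667  -0.3333]
  T[1,:] = [+0.0000  -0.0833  -0.6667  +0.8333]
  T[2,:] = [+0.0000  -0.0938  +0.0000  -0.5625]
  T[3,:] = [+0.0000  +0.0078  -0.2500  +0.6719]
moduli |λ_i(T)| = 0.8802, 0.3195, 0.0278, 0.0000.
ρ(T) = max|λ| = 0.8802; 0.8802 < 1, so it converges for any x₀.

yes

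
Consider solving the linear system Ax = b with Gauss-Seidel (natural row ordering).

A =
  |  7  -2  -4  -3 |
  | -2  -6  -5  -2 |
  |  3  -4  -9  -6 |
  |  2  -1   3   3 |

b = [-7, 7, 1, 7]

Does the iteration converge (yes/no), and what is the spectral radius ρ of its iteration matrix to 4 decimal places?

yes, ρ = 0.9313

Let D = diag(7, -6, -9, 3); L, U the strict triangles.
GS T = -(D+L)⁻¹U: row 0 first, T[0,2] = -(-4)/(7) = +0.5714; later rows by forward substitution.
  T[0,:] = [+0.0000  +0.2857  +0.5714  +0.4286]
  T[1,:] = [+0.0000  -0.0952  -1.0238  -0.4762]
  T[2,:] = [+0.0000  +0.1376  +0.6455  -0.3122]
  T[3,:] = [+0.0000  -0.3598  -1.3677  -0.1323]
moduli |λ_i(T)| = 0.9313, 0.6803, 0.1670, 0.0000.
ρ(T) = max|λ| = 0.9313; 0.9313 < 1, so it converges for any x₀.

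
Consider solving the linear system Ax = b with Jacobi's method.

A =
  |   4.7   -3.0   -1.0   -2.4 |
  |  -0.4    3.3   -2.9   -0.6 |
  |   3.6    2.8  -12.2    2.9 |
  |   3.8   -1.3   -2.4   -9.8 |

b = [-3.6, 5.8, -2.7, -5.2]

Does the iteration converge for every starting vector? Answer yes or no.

Diagonal D = diag(4.7, 3.3, -12.2, -9.8); L, U strict lower/upper.
Jacobi: T = -D⁻¹(L+U), T[3,0] = -(3.8)/(-9.8) = +0.3878; T[3,3] = 0.
  T[0,:] = [+0.0000  +0.6383  +0.2128  +0.5106]
  T[1,:] = [+0.1212  +0.0000  +0.8788  +0.1818]
  T[2,:] = [+0.2951  +0.2295  +0.0000  +0.2377]
  T[3,:] = [+0.3878  -0.1327  -0.2449  +0.0000]
|roots of det(T-λI)|: 0.7970, 0.4703, 0.4703, 0.0512.
ρ(T) = max|λ| = 0.7970; 0.7970 < 1 ⇒ converges.

yes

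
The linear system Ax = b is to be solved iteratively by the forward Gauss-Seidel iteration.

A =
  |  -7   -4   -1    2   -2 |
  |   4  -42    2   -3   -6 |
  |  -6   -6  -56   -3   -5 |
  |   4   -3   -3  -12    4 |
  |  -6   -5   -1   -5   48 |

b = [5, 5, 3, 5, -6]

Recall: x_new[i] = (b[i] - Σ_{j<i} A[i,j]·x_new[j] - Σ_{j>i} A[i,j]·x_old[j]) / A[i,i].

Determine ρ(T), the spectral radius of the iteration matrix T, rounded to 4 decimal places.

0.2838

Write A = D+L+U with D = diag(-7, -42, -56, -12, 48).
GS T = -(D+L)⁻¹U: row 0 first, T[0,2] = -(-1)/(-7) = -0.1429; later rows by forward substitution.
  T[0,:] = [+0.0000 -0.5714 -0.1429 +0.2857 -0.2857]
  T[1,:] = [+0.0000 -0.0544 +0.0340 -0.0442 -0.1701]
  T[2,:] = [+0.0000 +0.0671 +0.0117 -0.0794 -0.0405]
  T[3,:] = [+0.0000 -0.1936 -0.0590 +0.1262 +0.2907]
  T[4,:] = [+0.0000 -0.0959 -0.0202 +0.0426 -0.0240]
eigenvalue magnitudes: 0.2838, 0.1692, 0.0356, 0.0356, 0.0000.
spectral radius ρ = 0.2838; 0.2838 < 1, so it converges for any x₀.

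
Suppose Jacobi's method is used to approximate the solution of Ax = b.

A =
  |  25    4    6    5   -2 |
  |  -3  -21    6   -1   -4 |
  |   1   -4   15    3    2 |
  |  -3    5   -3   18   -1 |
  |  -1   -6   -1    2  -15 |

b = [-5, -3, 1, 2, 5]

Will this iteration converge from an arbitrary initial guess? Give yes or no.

yes

Let D = diag(25, -21, 15, 18, -15); L, U the strict triangles.
Jacobi: T = -D⁻¹(L+U), T[3,0] = -(-3)/(18) = +0.1667; T[3,3] = 0.
  T[0,:] = [+0.0000, -0.1600, -0.2400, -0.2000, +0.0800]
  T[1,:] = [-0.1429, +0.0000, +0.2857, -0.0476, -0.1905]
  T[2,:] = [-0.0667, +0.2667, +0.0000, -0.2000, -0.1333]
  T[3,:] = [+0.1667, -0.2778, +0.1667, +0.0000, +0.0556]
  T[4,:] = [-0.0667, -0.4000, -0.0667, +0.1333, +0.0000]
eigenvalue magnitudes: 0.5545, 0.3120, 0.2670, 0.2670, 0.0669.
spectral radius ρ = 0.5545; 0.5545 < 1 ⇒ converges.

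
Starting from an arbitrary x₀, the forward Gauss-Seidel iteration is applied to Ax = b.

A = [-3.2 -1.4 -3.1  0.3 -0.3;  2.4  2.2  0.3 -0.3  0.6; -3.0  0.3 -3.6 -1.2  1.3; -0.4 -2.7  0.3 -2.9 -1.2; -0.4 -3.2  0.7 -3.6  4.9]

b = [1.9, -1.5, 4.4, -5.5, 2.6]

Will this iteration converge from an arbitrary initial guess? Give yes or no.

A = D + L + U where D = diag(-3.2, 2.2, -3.6, -2.9, 4.9).
Gauss-Seidel: T = -(D+L)⁻¹U, row 0 first, T[0,1] = -(-1.4)/(-3.2) = -0.4375; later rows by forward substitution.
  T[0,:] = [+0.0000, -0.4375, -0.9688, +0.0938, -0.0938]
  T[1,:] = [+0.0000, +0.4773, +0.9205, +0.0341, -0.1705]
  T[2,:] = [+0.0000, +0.4044, +0.8840, -0.4086, +0.4250]
  T[3,:] = [+0.0000, -0.3422, -0.6319, -0.0869, -0.1982]
  T[4,:] = [+0.0000, -0.0332, -0.0685, +0.0244, -0.3253]
|eigenvalues of T|: 1.4719, 0.3017, 0.2141, 0.0071, 0.0000.
ρ = 1.4719; 1.4719 > 1: divergent.

no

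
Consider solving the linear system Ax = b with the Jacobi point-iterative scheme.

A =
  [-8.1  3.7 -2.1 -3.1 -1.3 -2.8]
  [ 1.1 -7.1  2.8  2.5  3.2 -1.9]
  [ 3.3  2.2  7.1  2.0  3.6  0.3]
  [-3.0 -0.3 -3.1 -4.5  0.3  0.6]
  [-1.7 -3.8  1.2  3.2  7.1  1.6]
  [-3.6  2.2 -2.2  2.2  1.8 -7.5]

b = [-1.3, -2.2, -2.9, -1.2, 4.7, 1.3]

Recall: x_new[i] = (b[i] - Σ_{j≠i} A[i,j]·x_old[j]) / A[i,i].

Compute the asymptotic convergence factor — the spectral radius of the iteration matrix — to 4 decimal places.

1.1550

Write A = D+L+U with D = diag(-8.1, -7.1, 7.1, -4.5, 7.1, -7.5).
T_J = -D⁻¹(L+U): T[3,5] = -(0.6)/(-4.5) = +0.1333; T[3,3] = 0.
  T[0,:] = [+0.0000 +0.4568 -0.2593 -0.3827 -0.1605 -0.3457]
  T[1,:] = [+0.1549 +0.0000 +0.3944 +0.3521 +0.4507 -0.2676]
  T[2,:] = [-0.4648 -0.3099 +0.0000 -0.2817 -0.5070 -0.0423]
  T[3,:] = [-0.6667 -0.0667 -0.6889 +0.0000 +0.0667 +0.1333]
  T[4,:] = [+0.2394 +0.5352 -0.1690 -0.4507 +0.0000 -0.2254]
  T[5,:] = [-0.4800 +0.2933 -0.2933 +0.2933 +0.2400 +0.0000]
|λ(T)| sorted: 1.1550, 0.7860, 0.7860, 0.3621, 0.3621, 0.1317.
ρ = 1.1550; 1.1550 > 1 ⇒ diverges.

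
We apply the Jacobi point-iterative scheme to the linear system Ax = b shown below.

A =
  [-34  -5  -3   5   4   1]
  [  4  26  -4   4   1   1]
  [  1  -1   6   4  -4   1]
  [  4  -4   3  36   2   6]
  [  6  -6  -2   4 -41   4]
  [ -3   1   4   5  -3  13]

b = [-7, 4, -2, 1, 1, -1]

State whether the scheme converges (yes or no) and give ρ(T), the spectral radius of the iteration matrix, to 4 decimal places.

Split A = D + L + U, D = diag(-34, 26, 6, 36, -41, 13).
Jacobi: T = -D⁻¹(L+U), T[0,4] = -(4)/(-34) = +0.1176; T[0,0] = 0.
  T[0,:] = [+0.0000  -0.1471  -0.0882  +0.1471  +0.1176  +0.0294]
  T[1,:] = [-0.1538  +0.0000  +0.1538  -0.1538  -0.0385  -0.0385]
  T[2,:] = [-0.1667  +0.1667  +0.0000  -0.6667  +0.6667  -0.1667]
  T[3,:] = [-0.1111  +0.1111  -0.0833  +0.0000  -0.0556  -0.1667]
  T[4,:] = [+0.1463  -0.1463  -0.0488  +0.0976  +0.0000  +0.0976]
  T[5,:] = [+0.2308  -0.0769  -0.3077  -0.3846  +0.2308  +0.0000]
|eigenvalues of T|: 0.5606, 0.4682, 0.4682, 0.1370, 0.0949, 0.0664.
spectral radius ρ = 0.5606; 0.5606 < 1 ⇒ converges.

yes, ρ = 0.5606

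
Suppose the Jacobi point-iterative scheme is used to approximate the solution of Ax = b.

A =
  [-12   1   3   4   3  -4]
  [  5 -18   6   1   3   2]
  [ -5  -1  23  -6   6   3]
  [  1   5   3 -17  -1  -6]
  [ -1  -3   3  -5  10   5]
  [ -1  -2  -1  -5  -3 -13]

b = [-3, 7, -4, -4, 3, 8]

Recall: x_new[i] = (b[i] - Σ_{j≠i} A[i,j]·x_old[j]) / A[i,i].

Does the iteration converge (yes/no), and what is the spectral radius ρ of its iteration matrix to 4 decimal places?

yes, ρ = 0.8368

Diagonal D = diag(-12, -18, 23, -17, 10, -13); L, U strict lower/upper.
Jacobi: T = -D⁻¹(L+U), T[4,1] = -(-3)/(10) = +0.3000; T[4,4] = 0.
  T[0,:] = [+0.0000 +0.0833 +0.2500 +0.3333 +0.2500 -0.3333]
  T[1,:] = [+0.2778 +0.0000 +0.3333 +0.0556 +0.1667 +0.1111]
  T[2,:] = [+0.2174 +0.0435 +0.0000 +0.2609 -0.2609 -0.1304]
  T[3,:] = [+0.0588 +0.2941 +0.1765 +0.0000 -0.0588 -0.3529]
  T[4,:] = [+0.1000 +0.3000 -0.3000 +0.5000 +0.0000 -0.5000]
  T[5,:] = [-0.0769 -0.1538 -0.0769 -0.3846 -0.2308 +0.0000]
moduli |λ_i(T)| = 0.8368, 0.4722, 0.4722, 0.2820, 0.2370, 0.2370.
ρ = 0.8368; 0.8368 < 1 ⇒ converges.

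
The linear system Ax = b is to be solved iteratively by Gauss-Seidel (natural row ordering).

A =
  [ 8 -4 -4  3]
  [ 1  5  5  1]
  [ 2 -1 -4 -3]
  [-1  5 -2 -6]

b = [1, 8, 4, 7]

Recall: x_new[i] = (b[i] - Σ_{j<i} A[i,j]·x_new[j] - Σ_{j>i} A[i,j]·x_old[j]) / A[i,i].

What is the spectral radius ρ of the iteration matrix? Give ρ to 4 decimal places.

Let D = diag(8, 5, -4, -6); L, U the strict triangles.
T_GS = -(D+L)⁻¹U: row 0 first, T[0,3] = -(3)/(8) = -0.3750; later rows by forward substitution.
  T[0,:] = [+0.0000, +0.5000, +0.5000, -0.3750]
  T[1,:] = [+0.0000, -0.1000, -1.1000, -0.1250]
  T[2,:] = [+0.0000, +0.2750, +0.5250, -0.9062]
  T[3,:] = [+0.0000, -0.2583, -1.1750, +0.2604]
eigenvalue magnitudes: 1.2391, 0.6333, 0.0796, 0.0000.
ρ(T) = max|λ| = 1.2391; 1.2391 > 1 ⇒ diverges.

1.2391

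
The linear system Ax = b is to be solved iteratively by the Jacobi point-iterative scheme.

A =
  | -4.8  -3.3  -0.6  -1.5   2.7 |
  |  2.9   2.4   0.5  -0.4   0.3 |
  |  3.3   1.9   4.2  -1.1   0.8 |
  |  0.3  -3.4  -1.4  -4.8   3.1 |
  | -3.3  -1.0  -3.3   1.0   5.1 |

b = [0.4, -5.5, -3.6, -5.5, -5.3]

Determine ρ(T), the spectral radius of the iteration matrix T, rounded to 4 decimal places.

Let D = diag(-4.8, 2.4, 4.2, -4.8, 5.1); L, U the strict triangles.
T_J = -D⁻¹(L+U): T[2,0] = -(3.3)/(4.2) = -0.7857; T[2,2] = 0.
  T[0,:] = [+0.0000 -0.6875 -0.1250 -0.3125 +0.5625]
  T[1,:] = [-1.2083 +0.0000 -0.2083 +0.1667 -0.1250]
  T[2,:] = [-0.7857 -0.4524 +0.0000 +0.2619 -0.1905]
  T[3,:] = [+0.0625 -0.7083 -0.2917 +0.0000 +0.6458]
  T[4,:] = [+0.6471 +0.1961 +0.6471 -0.1961 +0.0000]
|λ(T)| sorted: 1.3351, 0.6577, 0.5749, 0.5749, 0.2540.
ρ = 1.3351; 1.3351 > 1, so it fails to converge.

1.3351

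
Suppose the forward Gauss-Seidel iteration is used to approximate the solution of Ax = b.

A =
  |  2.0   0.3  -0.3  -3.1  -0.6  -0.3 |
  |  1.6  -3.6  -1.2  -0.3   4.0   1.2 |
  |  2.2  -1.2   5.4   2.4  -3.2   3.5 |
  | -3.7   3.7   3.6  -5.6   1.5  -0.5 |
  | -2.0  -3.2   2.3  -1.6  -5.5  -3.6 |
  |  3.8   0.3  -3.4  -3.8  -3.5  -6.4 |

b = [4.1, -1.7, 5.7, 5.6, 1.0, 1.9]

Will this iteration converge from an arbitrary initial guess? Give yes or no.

no

Diagonal D = diag(2, -3.6, 5.4, -5.6, -5.5, -6.4); L, U strict lower/upper.
GS T = -(D+L)⁻¹U: row 0 first, T[0,5] = -(-0.3)/(2) = +0.1500; later rows by forward substitution.
  T[0,:] = [+0.0000, -0.1500, +0.1500, +1.5500, +0.3000, +0.1500]
  T[1,:] = [+0.0000, -0.0667, -0.2667, +0.6056, +1.2444, +0.4000]
  T[2,:] = [+0.0000, +0.0463, -0.1204, -0.9414, +0.7469, -0.6204]
  T[3,:] = [+0.0000, +0.0848, -0.3527, -1.2292, +1.3720, -0.3229]
  T[4,:] = [+0.0000, +0.0880, +0.1529, -0.9520, -0.9199, -1.1073]
  T[5,:] = [+0.0000, -0.2153, +0.2663, +2.6993, -0.4719, +1.2347]
|eigenvalues of T|: 1.5962, 0.8566, 0.8566, 0.0839, 0.0235, 0.0000.
ρ(T) = max|λ| = 1.5962; 1.5962 > 1: divergent.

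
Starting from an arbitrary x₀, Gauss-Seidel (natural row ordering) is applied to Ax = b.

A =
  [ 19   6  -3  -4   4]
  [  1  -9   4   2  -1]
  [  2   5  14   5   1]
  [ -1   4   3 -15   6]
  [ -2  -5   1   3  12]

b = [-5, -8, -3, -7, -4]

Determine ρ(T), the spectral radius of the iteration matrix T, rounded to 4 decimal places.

A = D + L + U where D = diag(19, -9, 14, -15, 12).
T_GS = -(D+L)⁻¹U: row 0 first, T[0,3] = -(-4)/(19) = +0.2105; later rows by forward substitution.
  T[0,:] = [+0.0000 -0.3158 +0.1579 +0.2105 -0.2105]
  T[1,:] = [+0.0000 -0.0351 +0.4620 +0.2456 -0.1345]
  T[2,:] = [+0.0000 +0.0576 -0.1876 -0.4749 +0.0067]
  T[3,:] = [+0.0000 +0.0232 +0.0752 -0.0435 +0.3795]
  T[4,:] = [+0.0000 -0.0779 +0.2157 +0.1879 -0.1866]
|roots of det(T-λI)|: 0.5963, 0.2582, 0.2582, 0.0841, 0.0000.
ρ = 0.5963; 0.5963 < 1 ⇒ converges.

0.5963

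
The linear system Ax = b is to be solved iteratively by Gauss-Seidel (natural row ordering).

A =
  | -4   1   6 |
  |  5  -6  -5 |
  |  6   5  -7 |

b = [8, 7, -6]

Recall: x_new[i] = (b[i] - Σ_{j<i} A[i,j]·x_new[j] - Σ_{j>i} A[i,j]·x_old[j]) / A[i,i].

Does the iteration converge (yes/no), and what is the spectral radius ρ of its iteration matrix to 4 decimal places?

A = D + L + U where D = diag(-4, -6, -7).
T_GS = -(D+L)⁻¹U: row 0 first, T[0,1] = -(1)/(-4) = +0.2500; later rows by forward substitution.
  T[0,:] = [+0.0000, +0.2500, +1.5000]
  T[1,:] = [+0.0000, +0.2083, +0.4167]
  T[2,:] = [+0.0000, +0.3631, +1.5833]
|roots of det(T-λI)|: 1.6857, 0.1059, 0.0000.
ρ = 1.6857; 1.6857 > 1 ⇒ diverges.

no, ρ = 1.6857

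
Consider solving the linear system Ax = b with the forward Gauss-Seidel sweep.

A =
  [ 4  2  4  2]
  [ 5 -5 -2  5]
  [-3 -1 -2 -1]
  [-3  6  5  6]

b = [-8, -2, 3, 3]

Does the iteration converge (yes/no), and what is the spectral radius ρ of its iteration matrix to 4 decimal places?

Let D = diag(4, -5, -2, 6); L, U the strict triangles.
T_GS = -(D+L)⁻¹U: row 0 first, T[0,3] = -(2)/(4) = -0.5000; later rows by forward substitution.
  T[0,:] = [+0.0000, -0.5000, -1.0000, -0.5000]
  T[1,:] = [+0.0000, -0.5000, -1.4000, +0.5000]
  T[2,:] = [+0.0000, +1.0000, +2.2000, +0.0000]
  T[3,:] = [+0.0000, -0.5833, -0.9333, -0.7500]
|λ(T)| sorted: 1.4096, 0.5269, 0.0673, 0.0000.
spectral radius ρ = 1.4096; 1.4096 > 1 ⇒ diverges.

no, ρ = 1.4096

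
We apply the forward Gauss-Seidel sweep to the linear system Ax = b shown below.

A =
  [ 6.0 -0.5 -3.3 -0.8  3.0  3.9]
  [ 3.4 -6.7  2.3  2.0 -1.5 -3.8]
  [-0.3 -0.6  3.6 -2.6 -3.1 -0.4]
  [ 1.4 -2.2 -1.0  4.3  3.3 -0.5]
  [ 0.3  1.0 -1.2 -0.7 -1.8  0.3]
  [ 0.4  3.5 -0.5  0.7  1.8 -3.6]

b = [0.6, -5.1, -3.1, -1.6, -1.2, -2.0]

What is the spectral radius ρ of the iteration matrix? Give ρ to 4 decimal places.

Diagonal D = diag(6, -6.7, 3.6, 4.3, -1.8, -3.6); L, U strict lower/upper.
Gauss-Seidel: T = -(D+L)⁻¹U, row 0 first, T[0,4] = -(3)/(6) = -0.5000; later rows by forward substitution.
  T[0,:] = [+0.0000, +0.0833, +0.5500, +0.1333, -0.5000, -0.6500]
  T[1,:] = [+0.0000, +0.0423, +0.6224, +0.3662, -0.4776, -0.8970]
  T[2,:] = [+0.0000, +0.0140, +0.1496, +0.7944, +0.7398, -0.0926]
  T[3,:] = [+0.0000, -0.0022, +0.1741, +0.3287, -0.6770, -0.1526]
  T[4,:] = [+0.0000, +0.0289, +0.2700, -0.4317, -0.5786, -0.3190]
  T[5,:] = [+0.0000, +0.0625, +0.8143, +0.1085, -1.0436, -1.1206]
|λ(T)| sorted: 1.6795, 0.6053, 0.3234, 0.2230, 0.0040, 0.0000.
spectral radius ρ = 1.6795; 1.6795 > 1 ⇒ diverges.

1.6795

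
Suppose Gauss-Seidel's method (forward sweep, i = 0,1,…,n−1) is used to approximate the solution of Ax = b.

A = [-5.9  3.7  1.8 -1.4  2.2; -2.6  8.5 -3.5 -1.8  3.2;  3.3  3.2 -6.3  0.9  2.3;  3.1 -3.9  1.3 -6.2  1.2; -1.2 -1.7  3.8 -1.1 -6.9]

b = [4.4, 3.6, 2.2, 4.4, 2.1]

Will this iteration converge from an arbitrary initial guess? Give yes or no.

yes

Let D = diag(-5.9, 8.5, -6.3, -6.2, -6.9); L, U the strict triangles.
Gauss-Seidel: T = -(D+L)⁻¹U, row 0 first, T[0,3] = -(-1.4)/(-5.9) = -0.2373; later rows by forward substitution.
  T[0,:] = [+0.0000, +0.6271, +0.3051, -0.2373, +0.3729]
  T[1,:] = [+0.0000, +0.1918, +0.5051, +0.1392, -0.2624]
  T[2,:] = [+0.0000, +0.4259, +0.4164, +0.0893, +0.4271]
  T[3,:] = [+0.0000, +0.2822, -0.0779, -0.1875, +0.6346]
  T[4,:] = [+0.0000, +0.0333, +0.0642, +0.0860, +0.1339]
eigenvalue magnitudes: 0.8339, 0.4254, 0.1670, 0.0210, 0.0000.
spectral radius ρ = 0.8339; 0.8339 < 1, so it converges for any x₀.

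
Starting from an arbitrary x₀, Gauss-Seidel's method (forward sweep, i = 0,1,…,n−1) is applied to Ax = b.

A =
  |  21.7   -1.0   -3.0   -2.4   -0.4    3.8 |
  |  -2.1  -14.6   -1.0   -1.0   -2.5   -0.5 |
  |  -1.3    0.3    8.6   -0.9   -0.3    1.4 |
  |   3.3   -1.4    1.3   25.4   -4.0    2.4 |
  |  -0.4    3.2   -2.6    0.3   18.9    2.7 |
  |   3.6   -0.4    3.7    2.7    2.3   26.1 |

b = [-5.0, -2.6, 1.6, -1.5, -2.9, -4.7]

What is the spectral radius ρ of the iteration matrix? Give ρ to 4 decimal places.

0.1916

Write A = D+L+U with D = diag(21.7, -14.6, 8.6, 25.4, 18.9, 26.1).
T_GS = -(D+L)⁻¹U: row 0 first, T[0,4] = -(-0.4)/(21.7) = +0.0184; later rows by forward substitution.
  T[0,:] = [+0.0000  +0.0461  +0.1382  +0.1106  +0.0184  -0.1751]
  T[1,:] = [+0.0000  -0.0066  -0.0884  -0.0844  -0.1739  -0.0091]
  T[2,:] = [+0.0000  +0.0072  +0.0240  +0.1243  +0.0437  -0.1889]
  T[3,:] = [+0.0000  -0.0067  -0.0241  -0.0254  +0.1433  -0.0626]
  T[4,:] = [+0.0000  +0.0032  +0.0216  +0.0341  +0.0336  -0.1700]
  T[5,:] = [+0.0000  -0.0071  -0.0232  -0.0346  -0.0292  +0.0723]
moduli |λ_i(T)| = 0.1916, 0.0667, 0.0667, 0.0526, 0.0228, 0.0000.
spectral radius ρ = 0.1916; 0.1916 < 1, so it converges for any x₀.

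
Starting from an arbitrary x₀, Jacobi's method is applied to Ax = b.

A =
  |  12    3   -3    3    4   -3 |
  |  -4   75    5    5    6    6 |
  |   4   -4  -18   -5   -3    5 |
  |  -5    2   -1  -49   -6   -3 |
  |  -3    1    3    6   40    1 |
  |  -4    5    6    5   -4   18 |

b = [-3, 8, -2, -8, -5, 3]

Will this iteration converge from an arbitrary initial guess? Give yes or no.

A = D + L + U where D = diag(12, 75, -18, -49, 40, 18).
T_J = -D⁻¹(L+U): T[5,3] = -(5)/(18) = -0.2778; T[5,5] = 0.
  T[0,:] = [+0.0000  -0.2500  +0.2500  -0.2500  -0.3333  +0.2500]
  T[1,:] = [+0.0533  +0.0000  -0.0667  -0.0667  -0.0800  -0.0800]
  T[2,:] = [+0.2222  -0.2222  +0.0000  -0.2778  -0.1667  +0.2778]
  T[3,:] = [-0.1020  +0.0408  -0.0204  +0.0000  -0.1224  -0.0612]
  T[4,:] = [+0.0750  -0.0250  -0.0750  -0.1500  +0.0000  -0.0250]
  T[5,:] = [+0.2222  -0.2778  -0.3333  -0.2778  +0.2222  +0.0000]
|eigenvalues of T|: 0.3512, 0.2070, 0.2070, 0.1609, 0.1609, 0.1365.
ρ(T) = max|λ| = 0.3512; 0.3512 < 1 ⇒ converges.

yes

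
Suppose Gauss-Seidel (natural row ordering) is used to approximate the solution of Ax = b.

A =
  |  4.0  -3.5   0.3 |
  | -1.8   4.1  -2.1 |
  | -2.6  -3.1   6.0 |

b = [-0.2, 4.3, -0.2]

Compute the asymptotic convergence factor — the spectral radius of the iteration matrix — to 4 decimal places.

Diagonal D = diag(4, 4.1, 6); L, U strict lower/upper.
Gauss-Seidel: T = -(D+L)⁻¹U, row 0 first, T[0,1] = -(-3.5)/(4) = +0.8750; later rows by forward substitution.
  T[0,:] = [+0.0000 +0.8750 -0.0750]
  T[1,:] = [+0.0000 +0.3841 +0.4793]
  T[2,:] = [+0.0000 +0.5776 +0.2151]
moduli |λ_i(T)| = 0.8325, 0.2333, 0.0000.
ρ(T) = max|λ| = 0.8325; 0.8325 < 1, so it converges for any x₀.

0.8325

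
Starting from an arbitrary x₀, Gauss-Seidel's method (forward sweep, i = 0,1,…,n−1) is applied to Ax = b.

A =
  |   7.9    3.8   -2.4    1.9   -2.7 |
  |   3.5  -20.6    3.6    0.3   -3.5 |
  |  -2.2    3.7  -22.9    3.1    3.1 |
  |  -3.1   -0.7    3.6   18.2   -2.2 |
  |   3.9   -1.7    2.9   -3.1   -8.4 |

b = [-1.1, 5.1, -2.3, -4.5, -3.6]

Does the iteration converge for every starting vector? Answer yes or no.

yes

Diagonal D = diag(7.9, -20.6, -22.9, 18.2, -8.4); L, U strict lower/upper.
T_GS = -(D+L)⁻¹U: row 0 first, T[0,2] = -(-2.4)/(7.9) = +0.3038; later rows by forward substitution.
  T[0,:] = [+0.0000  -0.4810  +0.3038  -0.2405  +0.3418]
  T[1,:] = [+0.0000  -0.0817  +0.2264  -0.0263  -0.1118]
  T[2,:] = [+0.0000  +0.0330  +0.0074  +0.1542  +0.0845]
  T[3,:] = [+0.0000  -0.0916  +0.0590  -0.0725  +0.1581]
  T[4,:] = [+0.0000  -0.1616  +0.0760  -0.0263  +0.1521]
eigenvalue magnitudes: 0.2431, 0.1771, 0.1771, 0.0838, 0.0000.
ρ(T) = max|λ| = 0.2431; 0.2431 < 1, so it converges for any x₀.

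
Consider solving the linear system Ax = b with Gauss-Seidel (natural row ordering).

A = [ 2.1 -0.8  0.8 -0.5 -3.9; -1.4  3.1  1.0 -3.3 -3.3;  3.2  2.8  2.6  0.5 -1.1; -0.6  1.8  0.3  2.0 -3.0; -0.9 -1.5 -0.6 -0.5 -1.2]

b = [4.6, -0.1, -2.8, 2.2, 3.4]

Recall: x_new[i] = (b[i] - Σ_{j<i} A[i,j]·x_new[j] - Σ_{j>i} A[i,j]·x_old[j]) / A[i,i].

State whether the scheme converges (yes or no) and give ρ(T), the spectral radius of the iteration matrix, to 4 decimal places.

Write A = D+L+U with D = diag(2.1, 3.1, 2.6, 2, -1.2).
Gauss-Seidel: T = -(D+L)⁻¹U, row 0 first, T[0,1] = -(-0.8)/(2.1) = +0.3810; later rows by forward substitution.
  T[0,:] = [+0.0000  +0.3810  -0.3810  +0.2381  +1.8571]
  T[1,:] = [+0.0000  +0.1720  -0.4946  +1.1720  +1.9032]
  T[2,:] = [+0.0000  -0.6541  +1.0015  -1.7475  -3.9123]
  T[3,:] = [+0.0000  +0.0576  +0.1806  -0.7213  +0.9311]
  T[4,:] = [+0.0000  -0.1977  +0.3280  -0.4693  -2.2037]
eigenvalue magnitudes: 1.2680, 0.8304, 0.2432, 0.1038, 0.0000.
ρ = 1.2680; 1.2680 > 1 ⇒ diverges.

no, ρ = 1.2680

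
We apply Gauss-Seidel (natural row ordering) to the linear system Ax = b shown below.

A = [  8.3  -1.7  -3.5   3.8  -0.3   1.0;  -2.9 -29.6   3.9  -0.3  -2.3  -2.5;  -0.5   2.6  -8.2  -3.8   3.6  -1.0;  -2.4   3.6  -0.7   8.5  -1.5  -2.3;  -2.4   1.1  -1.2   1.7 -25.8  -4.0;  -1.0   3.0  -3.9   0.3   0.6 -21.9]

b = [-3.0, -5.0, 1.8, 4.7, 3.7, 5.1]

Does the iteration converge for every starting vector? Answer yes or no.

yes

Let D = diag(8.3, -29.6, -8.2, 8.5, -25.8, -21.9); L, U the strict triangles.
GS T = -(D+L)⁻¹U: row 0 first, T[0,1] = -(-1.7)/(8.3) = +0.2048; later rows by forward substitution.
  T[0,:] = [+0.0000  +0.2048  +0.4217  -0.4578  +0.0361  -0.1205]
  T[1,:] = [+0.0000  -0.0201  +0.0904  +0.0347  -0.0812  -0.0727]
  T[2,:] = [+0.0000  -0.0189  +0.0030  -0.4245  +0.4111  -0.1376]
  T[3,:] = [+0.0000  +0.0648  +0.0810  -0.1789  +0.2549  +0.2560]
  T[4,:] = [+0.0000  -0.0148  -0.0302  +0.0520  -0.0091  -0.1237]
  T[5,:] = [+0.0000  -0.0083  -0.0071  +0.1002  -0.0827  +0.0202]
|λ(T)| sorted: 0.2712, 0.1277, 0.1277, 0.0594, 0.0594, 0.0000.
spectral radius ρ = 0.2712; 0.2712 < 1 ⇒ converges.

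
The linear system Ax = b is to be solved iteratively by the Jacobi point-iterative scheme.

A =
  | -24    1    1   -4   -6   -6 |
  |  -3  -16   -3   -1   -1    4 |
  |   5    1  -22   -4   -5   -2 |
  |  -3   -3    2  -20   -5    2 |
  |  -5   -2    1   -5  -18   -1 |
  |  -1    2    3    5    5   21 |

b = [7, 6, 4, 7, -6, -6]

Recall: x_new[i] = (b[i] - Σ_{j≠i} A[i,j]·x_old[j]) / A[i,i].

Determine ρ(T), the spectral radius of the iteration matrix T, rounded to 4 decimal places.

0.5210

Let D = diag(-24, -16, -22, -20, -18, 21); L, U the strict triangles.
Jacobi T = -D⁻¹(L+U): T[0,3] = -(-4)/(-24) = -0.1667; T[0,0] = 0.
  T[0,:] = [+0.0000, +0.0417, +0.0417, -0.1667, -0.2500, -0.2500]
  T[1,:] = [-0.1875, +0.0000, -0.1875, -0.0625, -0.0625, +0.2500]
  T[2,:] = [+0.2273, +0.0455, +0.0000, -0.1818, -0.2273, -0.0909]
  T[3,:] = [-0.1500, -0.1500, +0.1000, +0.0000, -0.2500, +0.1000]
  T[4,:] = [-0.2778, -0.1111, +0.0556, -0.2778, +0.0000, -0.0556]
  T[5,:] = [+0.0476, -0.0952, -0.1429, -0.2381, -0.2381, +0.0000]
|roots of det(T-λI)|: 0.5210, 0.2956, 0.2359, 0.2359, 0.2169, 0.2169.
ρ = 0.5210; 0.5210 < 1: convergent.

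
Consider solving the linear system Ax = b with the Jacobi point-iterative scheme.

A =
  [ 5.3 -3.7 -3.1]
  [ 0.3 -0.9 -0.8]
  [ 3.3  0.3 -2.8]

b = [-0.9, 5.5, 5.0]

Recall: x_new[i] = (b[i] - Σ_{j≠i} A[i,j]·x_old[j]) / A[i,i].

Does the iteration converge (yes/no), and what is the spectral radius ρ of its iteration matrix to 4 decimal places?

Diagonal D = diag(5.3, -0.9, -2.8); L, U strict lower/upper.
T_J = -D⁻¹(L+U): T[1,0] = -(0.3)/(-0.9) = +0.3333; T[1,1] = 0.
  T[0,:] = [+0.0000 +0.6981 +0.5849]
  T[1,:] = [+0.3333 +0.0000 -0.8889]
  T[2,:] = [+1.1786 +0.1071 +0.0000]
|eigenvalues of T|: 1.1927, 0.7718, 0.7718.
spectral radius ρ = 1.1927; 1.1927 > 1 ⇒ diverges.

no, ρ = 1.1927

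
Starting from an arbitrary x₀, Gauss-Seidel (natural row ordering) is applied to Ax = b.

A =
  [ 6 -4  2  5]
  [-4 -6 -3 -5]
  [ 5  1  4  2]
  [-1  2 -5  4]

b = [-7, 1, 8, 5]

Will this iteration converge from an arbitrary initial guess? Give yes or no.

Write A = D+L+U with D = diag(6, -6, 4, 4).
T_GS = -(D+L)⁻¹U: row 0 first, T[0,1] = -(-4)/(6) = +0.6667; later rows by forward substitution.
  T[0,:] = [+0.0000, +0.6667, -0.3333, -0.8333]
  T[1,:] = [+0.0000, -0.4444, -0.2778, -0.2778]
  T[2,:] = [+0.0000, -0.7222, +0.4861, +0.6111]
  T[3,:] = [+0.0000, -0.5139, +0.6632, +0.6944]
|roots of det(T-λI)|: 1.4172, 0.6347, 0.0463, 0.0000.
spectral radius ρ = 1.4172; 1.4172 > 1: divergent.

no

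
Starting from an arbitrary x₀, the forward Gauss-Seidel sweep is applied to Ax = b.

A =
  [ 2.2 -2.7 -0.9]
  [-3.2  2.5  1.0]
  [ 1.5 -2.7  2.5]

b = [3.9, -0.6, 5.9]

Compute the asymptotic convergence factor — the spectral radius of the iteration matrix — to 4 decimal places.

Split A = D + L + U, D = diag(2.2, 2.5, 2.5).
Gauss-Seidel: T = -(D+L)⁻¹U, row 0 first, T[0,2] = -(-0.9)/(2.2) = +0.4091; later rows by forward substitution.
  T[0,:] = [+0.0000  +1.2273  +0.4091]
  T[1,:] = [+0.0000  +1.5709  +0.1236]
  T[2,:] = [+0.0000  +0.9602  -0.1119]
moduli |λ_i(T)| = 1.6387, 0.1797, 0.0000.
spectral radius ρ = 1.6387; 1.6387 > 1, so it fails to converge.

1.6387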